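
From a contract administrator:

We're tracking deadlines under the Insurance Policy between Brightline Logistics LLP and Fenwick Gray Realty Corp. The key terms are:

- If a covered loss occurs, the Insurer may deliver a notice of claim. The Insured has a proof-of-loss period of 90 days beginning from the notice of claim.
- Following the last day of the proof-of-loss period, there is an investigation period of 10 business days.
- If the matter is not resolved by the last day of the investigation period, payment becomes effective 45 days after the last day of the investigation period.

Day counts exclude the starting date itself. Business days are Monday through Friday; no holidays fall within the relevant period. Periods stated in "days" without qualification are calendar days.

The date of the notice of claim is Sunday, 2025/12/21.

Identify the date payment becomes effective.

2026/05/18

Adding 90 calendar days to 2025/12/21 gives 2026/03/21, which is the last day of the proof-of-loss period.
From Saturday, 2026/03/21, 10 business days (Mar 23, Mar 24, Mar 25, Mar 26, Mar 27, Mar 30, Mar 31, Apr 1, Apr 2, Apr 3, skipping weekends) brings us to Friday, 2026/04/03, which is the last day of the investigation period.
Adding 45 calendar days to 2026/04/03 gives 2026/05/18, which is the date payment becomes effective.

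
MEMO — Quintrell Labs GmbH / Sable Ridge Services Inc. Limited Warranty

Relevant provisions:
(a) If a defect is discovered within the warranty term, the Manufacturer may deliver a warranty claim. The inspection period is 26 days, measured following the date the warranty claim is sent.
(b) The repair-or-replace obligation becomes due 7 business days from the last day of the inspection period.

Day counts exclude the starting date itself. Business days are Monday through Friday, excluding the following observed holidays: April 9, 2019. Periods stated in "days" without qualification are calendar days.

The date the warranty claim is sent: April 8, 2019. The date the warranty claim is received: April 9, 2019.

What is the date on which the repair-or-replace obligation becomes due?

May 14, 2019

The last day of the inspection period: April 8, 2019 + 26 days = May 4, 2019.
From Saturday, May 4, 2019, 7 business days (May 6, May 7, May 8, May 9, May 10, May 13, May 14, skipping weekends) brings us to Tuesday, May 14, 2019, which is the date on which the repair-or-replace obligation becomes due.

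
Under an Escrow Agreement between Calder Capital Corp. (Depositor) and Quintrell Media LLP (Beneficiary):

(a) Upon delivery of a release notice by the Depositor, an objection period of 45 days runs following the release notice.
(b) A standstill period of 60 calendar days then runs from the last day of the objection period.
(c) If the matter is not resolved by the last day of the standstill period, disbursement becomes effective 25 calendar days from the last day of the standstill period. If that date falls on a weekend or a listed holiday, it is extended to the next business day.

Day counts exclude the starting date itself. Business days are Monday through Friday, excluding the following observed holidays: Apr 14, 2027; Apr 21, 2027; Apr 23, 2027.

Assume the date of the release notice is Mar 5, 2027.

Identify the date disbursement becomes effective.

Adding 45 calendar days to Mar 5, 2027 gives Apr 19, 2027, which is the last day of the objection period.
The last day of the standstill period: Apr 19, 2027 + 60 days = Jun 18, 2027.
The date disbursement becomes effective: Jun 18, 2027 + 25 days = Jul 13, 2027. Jul 13, 2027 is a Tuesday and is not a listed holiday, so no roll-forward applies.

Jul 13, 2027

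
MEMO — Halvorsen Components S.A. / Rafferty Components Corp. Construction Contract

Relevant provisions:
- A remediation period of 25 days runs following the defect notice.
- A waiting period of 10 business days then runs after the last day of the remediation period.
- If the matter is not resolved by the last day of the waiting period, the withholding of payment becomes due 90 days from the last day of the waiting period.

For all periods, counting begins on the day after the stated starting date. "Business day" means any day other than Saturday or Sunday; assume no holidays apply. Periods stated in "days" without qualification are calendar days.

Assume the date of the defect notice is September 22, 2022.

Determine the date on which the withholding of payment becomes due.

The last day of the remediation period: September 22, 2022 + 25 days = October 17, 2022.
The last day of the waiting period: counting 10 business days from Monday, October 17, 2022 (Oct 18, Oct 19, Oct 20, Oct 21, Oct 24, Oct 25, Oct 26, Oct 27, Oct 28, Oct 31, skipping weekends) reaches Monday, October 31, 2022.
The date on which the withholding of payment becomes due: 90 calendar days after October 31, 2022 is January 29, 2023.

January 29, 2023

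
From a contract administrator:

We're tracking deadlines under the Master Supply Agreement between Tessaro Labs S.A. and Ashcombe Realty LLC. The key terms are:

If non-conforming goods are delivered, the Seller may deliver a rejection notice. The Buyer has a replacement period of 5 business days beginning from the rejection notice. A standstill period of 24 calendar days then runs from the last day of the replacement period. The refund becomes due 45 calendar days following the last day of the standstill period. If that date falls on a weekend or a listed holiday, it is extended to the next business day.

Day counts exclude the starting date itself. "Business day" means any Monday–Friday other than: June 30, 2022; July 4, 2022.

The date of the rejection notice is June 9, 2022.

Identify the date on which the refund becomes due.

August 24, 2022

The last day of the replacement period: 5 business days after Thursday, June 9, 2022, skipping weekends — Jun 10, Jun 13, Jun 14, Jun 15, Jun 16 — lands on Thursday, June 16, 2022.
Adding 24 calendar days to June 16, 2022 gives July 10, 2022, which is the last day of the standstill period.
The date on which the refund becomes due: 45 calendar days after July 10, 2022 is August 24, 2022. August 24, 2022 is a Wednesday and is not a listed holiday, so no roll-forward applies.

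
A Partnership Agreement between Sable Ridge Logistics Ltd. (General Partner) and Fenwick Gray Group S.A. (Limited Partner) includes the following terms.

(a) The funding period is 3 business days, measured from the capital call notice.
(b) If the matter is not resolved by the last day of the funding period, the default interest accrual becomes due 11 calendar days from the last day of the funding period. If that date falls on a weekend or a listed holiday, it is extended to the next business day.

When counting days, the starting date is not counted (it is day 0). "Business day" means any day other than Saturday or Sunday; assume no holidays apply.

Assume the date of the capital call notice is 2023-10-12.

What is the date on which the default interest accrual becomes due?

2023-10-30

The last day of the funding period: 3 business days after Thursday, 2023-10-12, skipping weekends — Oct 13, Oct 16, Oct 17 — lands on Tuesday, 2023-10-17.
The date on which the default interest accrual becomes due: 2023-10-17 + 11 days = 2023-10-28. That falls on a Saturday, so it rolls to the next business day, Monday, 2023-10-30.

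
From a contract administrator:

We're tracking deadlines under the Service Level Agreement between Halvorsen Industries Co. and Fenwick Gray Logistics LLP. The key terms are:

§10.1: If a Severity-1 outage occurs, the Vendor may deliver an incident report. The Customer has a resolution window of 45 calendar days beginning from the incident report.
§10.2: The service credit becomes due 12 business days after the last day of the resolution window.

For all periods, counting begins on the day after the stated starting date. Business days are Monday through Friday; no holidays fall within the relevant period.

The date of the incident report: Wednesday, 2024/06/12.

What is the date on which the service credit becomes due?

2024/08/13

The last day of the resolution window: 2024/06/12 + 45 days = 2024/07/27.
The date on which the service credit becomes due: counting 12 business days from Saturday, 2024/07/27 (Jul 29, Jul 30, Jul 31, Aug 1, …, Aug 9, Aug 12, Aug 13, skipping weekends) reaches Tuesday, 2024/08/13.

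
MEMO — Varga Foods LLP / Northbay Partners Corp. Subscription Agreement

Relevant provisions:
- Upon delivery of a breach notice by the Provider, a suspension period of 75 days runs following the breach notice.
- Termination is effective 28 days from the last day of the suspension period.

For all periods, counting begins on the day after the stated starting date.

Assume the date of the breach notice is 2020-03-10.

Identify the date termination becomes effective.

The last day of the suspension period: 75 calendar days after 2020-03-10 is 2020-05-24.
The date termination becomes effective: 28 calendar days after 2020-05-24 is 2020-06-21.

2020-06-21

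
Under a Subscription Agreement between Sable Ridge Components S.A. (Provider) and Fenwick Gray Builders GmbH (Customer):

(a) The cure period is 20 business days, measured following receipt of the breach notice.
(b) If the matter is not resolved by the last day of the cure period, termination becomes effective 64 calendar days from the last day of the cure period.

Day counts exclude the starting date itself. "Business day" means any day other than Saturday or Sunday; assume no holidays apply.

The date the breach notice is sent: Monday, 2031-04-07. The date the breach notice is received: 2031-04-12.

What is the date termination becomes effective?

The last day of the cure period: 20 business days after Saturday, 2031-04-12, skipping weekends — Apr 14, Apr 15, Apr 16, Apr 17, …, May 7, May 8, May 9 — lands on Friday, 2031-05-09.
The date termination becomes effective: 2031-05-09 + 64 days = 2031-07-12.

2031-07-12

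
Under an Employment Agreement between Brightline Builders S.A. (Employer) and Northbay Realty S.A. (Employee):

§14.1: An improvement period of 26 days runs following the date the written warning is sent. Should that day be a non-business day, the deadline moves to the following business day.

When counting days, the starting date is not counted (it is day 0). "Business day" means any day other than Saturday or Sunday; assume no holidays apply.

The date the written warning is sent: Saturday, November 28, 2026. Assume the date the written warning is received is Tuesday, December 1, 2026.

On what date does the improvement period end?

Adding 26 calendar days to November 28, 2026 gives December 24, 2026, which is the last day of the improvement period. December 24, 2026 is a Thursday, so no roll-forward applies.

December 24, 2026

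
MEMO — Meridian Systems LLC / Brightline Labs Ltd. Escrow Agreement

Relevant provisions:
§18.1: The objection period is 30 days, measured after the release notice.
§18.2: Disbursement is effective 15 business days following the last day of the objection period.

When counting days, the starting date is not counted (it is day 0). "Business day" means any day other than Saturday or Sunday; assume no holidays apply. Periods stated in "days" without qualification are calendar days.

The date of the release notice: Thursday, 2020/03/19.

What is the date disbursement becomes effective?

Adding 30 calendar days to 2020/03/19 gives 2020/04/18, which is the last day of the objection period.
The date disbursement becomes effective: 15 business days after Saturday, 2020/04/18, skipping weekends — Apr 20, Apr 21, Apr 22, Apr 23, …, May 6, May 7, May 8 — lands on Friday, 2020/05/08.

2020/05/08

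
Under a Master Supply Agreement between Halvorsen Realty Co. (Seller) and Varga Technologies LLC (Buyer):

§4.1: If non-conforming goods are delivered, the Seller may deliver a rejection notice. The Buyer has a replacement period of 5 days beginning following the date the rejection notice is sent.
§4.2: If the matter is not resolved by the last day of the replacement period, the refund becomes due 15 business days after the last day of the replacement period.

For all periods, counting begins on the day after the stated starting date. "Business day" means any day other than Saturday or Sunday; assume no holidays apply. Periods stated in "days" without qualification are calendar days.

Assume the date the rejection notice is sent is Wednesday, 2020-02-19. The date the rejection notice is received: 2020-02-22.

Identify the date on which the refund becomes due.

The last day of the replacement period: 5 calendar days after 2020-02-19 is 2020-02-24.
The date on which the refund becomes due: 15 business days after Monday, 2020-02-24, skipping weekends — Feb 25, Feb 26, Feb 27, Feb 28, …, Mar 12, Mar 13, Mar 16 — lands on Monday, 2020-03-16.

2020-03-16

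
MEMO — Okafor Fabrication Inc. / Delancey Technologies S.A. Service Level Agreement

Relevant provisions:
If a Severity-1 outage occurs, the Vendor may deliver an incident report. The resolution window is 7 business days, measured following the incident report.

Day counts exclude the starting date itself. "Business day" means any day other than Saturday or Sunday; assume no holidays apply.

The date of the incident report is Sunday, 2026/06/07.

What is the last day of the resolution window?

The last day of the resolution window: 7 business days after Sunday, 2026/06/07, skipping weekends — Jun 8, Jun 9, Jun 10, Jun 11, Jun 12, Jun 15, Jun 16 — lands on Tuesday, 2026/06/16.

2026/06/16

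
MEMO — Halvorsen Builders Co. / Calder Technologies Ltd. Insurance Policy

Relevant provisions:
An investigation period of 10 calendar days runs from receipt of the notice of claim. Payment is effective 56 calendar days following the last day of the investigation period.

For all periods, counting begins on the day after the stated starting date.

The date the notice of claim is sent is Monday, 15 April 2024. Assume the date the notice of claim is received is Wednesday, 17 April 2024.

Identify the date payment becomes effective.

22 June 2024

The last day of the investigation period: 10 calendar days after 17 April 2024 is 27 April 2024.
Adding 56 calendar days to 27 April 2024 gives 22 June 2024, which is the date payment becomes effective.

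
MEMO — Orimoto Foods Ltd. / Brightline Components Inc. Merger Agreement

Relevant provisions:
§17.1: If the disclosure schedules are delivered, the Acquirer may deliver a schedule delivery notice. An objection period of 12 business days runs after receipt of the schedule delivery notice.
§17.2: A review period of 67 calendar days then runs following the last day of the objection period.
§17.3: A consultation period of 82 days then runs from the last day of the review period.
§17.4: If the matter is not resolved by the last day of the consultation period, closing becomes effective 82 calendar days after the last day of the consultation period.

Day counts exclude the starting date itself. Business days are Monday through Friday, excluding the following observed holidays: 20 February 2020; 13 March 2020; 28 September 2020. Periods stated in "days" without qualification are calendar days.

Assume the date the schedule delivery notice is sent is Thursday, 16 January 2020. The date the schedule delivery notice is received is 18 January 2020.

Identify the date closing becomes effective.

22 September 2020

The last day of the objection period: counting 12 business days from Saturday, 18 January 2020 (Jan 20, Jan 21, Jan 22, Jan 23, …, Jan 31, Feb 3, Feb 4, skipping weekends) reaches Tuesday, 4 February 2020.
The last day of the review period: 4 February 2020 + 67 days = 11 April 2020.
Adding 82 calendar days to 11 April 2020 gives 2 July 2020, which is the last day of the consultation period.
The date closing becomes effective: 2 July 2020 + 82 days = 22 September 2020.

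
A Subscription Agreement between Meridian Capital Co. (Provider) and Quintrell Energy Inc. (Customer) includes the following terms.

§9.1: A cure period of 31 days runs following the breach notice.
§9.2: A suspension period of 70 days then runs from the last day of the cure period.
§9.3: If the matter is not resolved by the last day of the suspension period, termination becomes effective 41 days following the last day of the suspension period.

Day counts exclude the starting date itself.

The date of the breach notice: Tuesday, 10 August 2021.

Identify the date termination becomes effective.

The last day of the cure period: 10 August 2021 + 31 days = 10 September 2021.
The last day of the suspension period: 10 September 2021 + 70 days = 19 November 2021.
The date termination becomes effective: 41 calendar days after 19 November 2021 is 30 December 2021.

30 December 2021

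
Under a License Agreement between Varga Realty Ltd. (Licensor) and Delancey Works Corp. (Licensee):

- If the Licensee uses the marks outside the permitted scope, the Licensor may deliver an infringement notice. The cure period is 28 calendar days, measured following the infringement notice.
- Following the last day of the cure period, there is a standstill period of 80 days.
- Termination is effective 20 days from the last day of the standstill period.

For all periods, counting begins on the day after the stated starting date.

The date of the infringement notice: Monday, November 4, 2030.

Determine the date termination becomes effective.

March 12, 2031

The last day of the cure period: November 4, 2030 + 28 days = December 2, 2030.
Adding 80 calendar days to December 2, 2030 gives February 20, 2031, which is the last day of the standstill period.
Adding 20 calendar days to February 20, 2031 gives March 12, 2031, which is the date termination becomes effective.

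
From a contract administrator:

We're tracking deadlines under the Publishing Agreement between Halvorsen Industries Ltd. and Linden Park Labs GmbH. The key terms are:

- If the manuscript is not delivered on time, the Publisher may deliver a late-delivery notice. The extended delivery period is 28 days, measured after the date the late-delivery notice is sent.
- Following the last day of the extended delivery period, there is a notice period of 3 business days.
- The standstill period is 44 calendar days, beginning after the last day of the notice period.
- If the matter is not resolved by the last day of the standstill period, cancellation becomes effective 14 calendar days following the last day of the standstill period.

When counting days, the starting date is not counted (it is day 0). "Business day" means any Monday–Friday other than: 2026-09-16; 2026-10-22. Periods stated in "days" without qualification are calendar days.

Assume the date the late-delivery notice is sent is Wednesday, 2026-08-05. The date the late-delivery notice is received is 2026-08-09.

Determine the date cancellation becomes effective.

2026-11-04

Adding 28 calendar days to 2026-08-05 gives 2026-09-02, which is the last day of the extended delivery period.
From Wednesday, 2026-09-02, 3 business days (Sep 3, Sep 4, Sep 7, skipping weekends) brings us to Monday, 2026-09-07, which is the last day of the notice period.
The last day of the standstill period: 44 calendar days after 2026-09-07 is 2026-10-21.
The date cancellation becomes effective: 14 calendar days after 2026-10-21 is 2026-11-04.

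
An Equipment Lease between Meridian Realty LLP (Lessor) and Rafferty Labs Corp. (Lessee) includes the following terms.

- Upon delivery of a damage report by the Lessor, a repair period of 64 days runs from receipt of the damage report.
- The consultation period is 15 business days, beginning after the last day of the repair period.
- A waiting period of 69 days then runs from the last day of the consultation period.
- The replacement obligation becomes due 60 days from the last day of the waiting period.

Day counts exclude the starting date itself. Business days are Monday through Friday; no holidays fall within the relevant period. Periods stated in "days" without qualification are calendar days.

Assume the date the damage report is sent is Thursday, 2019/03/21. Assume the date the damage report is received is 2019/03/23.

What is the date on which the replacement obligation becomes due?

2019/10/21

Adding 64 calendar days to 2019/03/23 gives 2019/05/26, which is the last day of the repair period.
From Sunday, 2019/05/26, 15 business days (May 27, May 28, May 29, May 30, …, Jun 12, Jun 13, Jun 14, skipping weekends) brings us to Friday, 2019/06/14, which is the last day of the consultation period.
The last day of the waiting period: 2019/06/14 + 69 days = 2019/08/22.
The date on which the replacement obligation becomes due: 60 calendar days after 2019/08/22 is 2019/10/21.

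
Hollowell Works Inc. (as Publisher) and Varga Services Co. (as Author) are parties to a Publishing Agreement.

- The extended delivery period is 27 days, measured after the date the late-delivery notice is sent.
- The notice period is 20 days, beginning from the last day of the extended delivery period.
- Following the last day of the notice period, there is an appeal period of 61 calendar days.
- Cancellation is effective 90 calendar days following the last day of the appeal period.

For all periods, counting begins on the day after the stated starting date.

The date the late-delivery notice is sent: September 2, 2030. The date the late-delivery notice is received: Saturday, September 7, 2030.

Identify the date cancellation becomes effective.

March 19, 2031

The last day of the extended delivery period: 27 calendar days after September 2, 2030 is September 29, 2030.
The last day of the notice period: 20 calendar days after September 29, 2030 is October 19, 2030.
The last day of the appeal period: 61 calendar days after October 19, 2030 is December 19, 2030.
Adding 90 calendar days to December 19, 2030 gives March 19, 2031, which is the date cancellation becomes effective.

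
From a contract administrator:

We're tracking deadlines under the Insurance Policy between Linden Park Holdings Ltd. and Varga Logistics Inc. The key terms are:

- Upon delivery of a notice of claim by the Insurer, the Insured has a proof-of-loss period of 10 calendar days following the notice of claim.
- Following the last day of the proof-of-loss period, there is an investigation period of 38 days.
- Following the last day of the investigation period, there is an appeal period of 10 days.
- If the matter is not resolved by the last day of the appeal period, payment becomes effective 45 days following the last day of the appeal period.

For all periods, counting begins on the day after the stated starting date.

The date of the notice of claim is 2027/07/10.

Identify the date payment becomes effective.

2027/10/21

The last day of the proof-of-loss period: 10 calendar days after 2027/07/10 is 2027/07/20.
The last day of the investigation period: 38 calendar days after 2027/07/20 is 2027/08/27.
Adding 10 calendar days to 2027/08/27 gives 2027/09/06, which is the last day of the appeal period.
Adding 45 calendar days to 2027/09/06 gives 2027/10/21, which is the date payment becomes effective.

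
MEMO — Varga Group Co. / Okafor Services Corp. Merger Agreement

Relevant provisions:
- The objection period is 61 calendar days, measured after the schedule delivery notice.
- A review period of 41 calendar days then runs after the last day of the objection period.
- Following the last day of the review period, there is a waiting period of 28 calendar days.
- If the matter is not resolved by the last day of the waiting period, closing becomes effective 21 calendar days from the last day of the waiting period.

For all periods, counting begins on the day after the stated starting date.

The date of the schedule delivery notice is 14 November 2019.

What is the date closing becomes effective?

The last day of the objection period: 61 calendar days after 14 November 2019 is 14 January 2020.
The last day of the review period: 14 January 2020 + 41 days = 24 February 2020.
The last day of the waiting period: 24 February 2020 + 28 days = 23 March 2020.
The date closing becomes effective: 23 March 2020 + 21 days = 13 April 2020.

13 April 2020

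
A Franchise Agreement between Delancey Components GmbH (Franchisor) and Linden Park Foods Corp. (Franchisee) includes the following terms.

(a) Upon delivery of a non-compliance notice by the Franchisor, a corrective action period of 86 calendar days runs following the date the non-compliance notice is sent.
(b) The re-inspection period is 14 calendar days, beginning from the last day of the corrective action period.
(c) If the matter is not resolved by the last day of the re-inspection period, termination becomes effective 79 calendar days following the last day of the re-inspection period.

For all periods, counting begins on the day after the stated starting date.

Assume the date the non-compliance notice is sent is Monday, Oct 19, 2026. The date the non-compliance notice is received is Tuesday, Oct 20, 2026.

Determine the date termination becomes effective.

Adding 86 calendar days to Oct 19, 2026 gives Jan 13, 2027, which is the last day of the corrective action period.
Adding 14 calendar days to Jan 13, 2027 gives Jan 27, 2027, which is the last day of the re-inspection period.
The date termination becomes effective: Jan 27, 2027 + 79 days = Apr 16, 2027.

Apr 16, 2027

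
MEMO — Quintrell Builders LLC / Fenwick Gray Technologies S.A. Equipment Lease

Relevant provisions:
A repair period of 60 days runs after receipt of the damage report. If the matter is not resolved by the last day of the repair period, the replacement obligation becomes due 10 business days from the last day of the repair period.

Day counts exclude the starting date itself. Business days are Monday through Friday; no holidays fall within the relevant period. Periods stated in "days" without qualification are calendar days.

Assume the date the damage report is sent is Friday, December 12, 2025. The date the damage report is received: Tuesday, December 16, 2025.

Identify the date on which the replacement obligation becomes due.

February 27, 2026

The last day of the repair period: 60 calendar days after December 16, 2025 is February 14, 2026.
The date on which the replacement obligation becomes due: 10 business days after Saturday, February 14, 2026, skipping weekends — Feb 16, Feb 17, Feb 18, Feb 19, Feb 20, Feb 23, Feb 24, Feb 25, Feb 26, Feb 27 — lands on Friday, February 27, 2026.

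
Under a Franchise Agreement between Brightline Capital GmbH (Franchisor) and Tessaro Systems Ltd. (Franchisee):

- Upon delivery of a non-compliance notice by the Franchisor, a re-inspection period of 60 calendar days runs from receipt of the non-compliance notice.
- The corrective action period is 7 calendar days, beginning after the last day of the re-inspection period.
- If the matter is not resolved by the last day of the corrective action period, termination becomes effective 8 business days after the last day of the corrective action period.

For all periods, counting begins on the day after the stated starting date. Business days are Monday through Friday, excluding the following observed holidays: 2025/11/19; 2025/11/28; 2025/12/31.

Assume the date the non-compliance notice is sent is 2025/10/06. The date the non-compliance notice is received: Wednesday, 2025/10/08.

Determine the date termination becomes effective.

The last day of the re-inspection period: 60 calendar days after 2025/10/08 is 2025/12/07.
Adding 7 calendar days to 2025/12/07 gives 2025/12/14, which is the last day of the corrective action period.
From Sunday, 2025/12/14, 8 business days (Dec 15, Dec 16, Dec 17, Dec 18, Dec 19, Dec 22, Dec 23, Dec 24, skipping weekends) brings us to Wednesday, 2025/12/24, which is the date termination becomes effective.

2025/12/24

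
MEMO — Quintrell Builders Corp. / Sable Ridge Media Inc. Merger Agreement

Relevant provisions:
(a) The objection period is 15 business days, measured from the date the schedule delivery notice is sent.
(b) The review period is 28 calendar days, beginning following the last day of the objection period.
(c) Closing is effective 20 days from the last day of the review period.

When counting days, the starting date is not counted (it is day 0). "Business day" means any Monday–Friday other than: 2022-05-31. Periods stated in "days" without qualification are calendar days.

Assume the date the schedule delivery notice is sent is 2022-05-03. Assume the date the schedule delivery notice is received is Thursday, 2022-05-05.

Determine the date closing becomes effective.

From Tuesday, 2022-05-03, 15 business days (May 4, May 5, May 6, May 9, …, May 20, May 23, May 24, skipping weekends) brings us to Tuesday, 2022-05-24, which is the last day of the objection period.
Adding 28 calendar days to 2022-05-24 gives 2022-06-21, which is the last day of the review period.
Adding 20 calendar days to 2022-06-21 gives 2022-07-11, which is the date closing becomes effective.

2022-07-11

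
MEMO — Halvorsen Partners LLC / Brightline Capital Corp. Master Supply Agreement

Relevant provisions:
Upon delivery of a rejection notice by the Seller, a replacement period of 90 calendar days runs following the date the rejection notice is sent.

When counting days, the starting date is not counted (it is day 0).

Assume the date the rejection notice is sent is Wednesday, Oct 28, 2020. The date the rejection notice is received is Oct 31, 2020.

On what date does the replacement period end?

Jan 26, 2021

The last day of the replacement period: 90 calendar days after Oct 28, 2020 is Jan 26, 2021.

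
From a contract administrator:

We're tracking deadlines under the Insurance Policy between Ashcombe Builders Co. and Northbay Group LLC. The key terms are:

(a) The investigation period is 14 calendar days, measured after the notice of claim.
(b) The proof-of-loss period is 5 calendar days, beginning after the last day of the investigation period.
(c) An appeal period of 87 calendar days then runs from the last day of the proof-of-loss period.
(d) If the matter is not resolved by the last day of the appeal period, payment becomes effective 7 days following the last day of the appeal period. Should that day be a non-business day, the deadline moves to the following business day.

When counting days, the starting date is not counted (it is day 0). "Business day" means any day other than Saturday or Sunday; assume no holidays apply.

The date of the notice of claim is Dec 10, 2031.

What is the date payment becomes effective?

Apr 1, 2032

Adding 14 calendar days to Dec 10, 2031 gives Dec 24, 2031, which is the last day of the investigation period.
The last day of the proof-of-loss period: Dec 24, 2031 + 5 days = Dec 29, 2031.
Adding 87 calendar days to Dec 29, 2031 gives Mar 25, 2032, which is the last day of the appeal period.
The date payment becomes effective: Mar 25, 2032 + 7 days = Apr 1, 2032. Apr 1, 2032 is a Thursday, so no roll-forward applies.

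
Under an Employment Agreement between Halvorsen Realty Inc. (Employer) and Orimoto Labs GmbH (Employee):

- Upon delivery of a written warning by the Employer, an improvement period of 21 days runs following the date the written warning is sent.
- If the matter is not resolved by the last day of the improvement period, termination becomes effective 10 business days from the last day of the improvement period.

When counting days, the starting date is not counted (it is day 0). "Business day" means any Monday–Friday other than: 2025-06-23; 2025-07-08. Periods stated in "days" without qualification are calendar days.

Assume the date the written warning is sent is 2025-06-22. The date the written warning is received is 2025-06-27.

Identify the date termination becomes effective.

Adding 21 calendar days to 2025-06-22 gives 2025-07-13, which is the last day of the improvement period.
The date termination becomes effective: counting 10 business days from Sunday, 2025-07-13 (Jul 14, Jul 15, Jul 16, Jul 17, Jul 18, Jul 21, Jul 22, Jul 23, Jul 24, Jul 25, skipping weekends) reaches Friday, 2025-07-25.

2025-07-25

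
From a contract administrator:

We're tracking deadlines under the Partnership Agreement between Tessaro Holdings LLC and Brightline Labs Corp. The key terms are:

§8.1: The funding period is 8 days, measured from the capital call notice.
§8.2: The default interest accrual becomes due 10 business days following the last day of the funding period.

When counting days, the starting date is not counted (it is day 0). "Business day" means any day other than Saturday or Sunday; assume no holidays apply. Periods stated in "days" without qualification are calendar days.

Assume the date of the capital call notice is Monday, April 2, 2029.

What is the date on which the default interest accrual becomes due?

April 24, 2029

Adding 8 calendar days to April 2, 2029 gives April 10, 2029, which is the last day of the funding period.
From Tuesday, April 10, 2029, 10 business days (Apr 11, Apr 12, Apr 13, Apr 16, Apr 17, Apr 18, Apr 19, Apr 20, Apr 23, Apr 24, skipping weekends) brings us to Tuesday, April 24, 2029, which is the date on which the default interest accrual becomes due.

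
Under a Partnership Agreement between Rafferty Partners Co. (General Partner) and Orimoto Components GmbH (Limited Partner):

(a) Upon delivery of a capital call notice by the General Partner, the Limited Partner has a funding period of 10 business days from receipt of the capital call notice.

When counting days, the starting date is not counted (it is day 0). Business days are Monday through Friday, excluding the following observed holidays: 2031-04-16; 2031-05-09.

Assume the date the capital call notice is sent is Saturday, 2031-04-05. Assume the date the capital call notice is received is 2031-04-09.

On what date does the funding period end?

The last day of the funding period: 10 business days after Wednesday, 2031-04-09, skipping weekends and the listed holiday on Apr 16 — Apr 10, Apr 11, Apr 14, Apr 15, Apr 17, Apr 18, Apr 21, Apr 22, Apr 23, Apr 24 — lands on Thursday, 2031-04-24.

2031-04-24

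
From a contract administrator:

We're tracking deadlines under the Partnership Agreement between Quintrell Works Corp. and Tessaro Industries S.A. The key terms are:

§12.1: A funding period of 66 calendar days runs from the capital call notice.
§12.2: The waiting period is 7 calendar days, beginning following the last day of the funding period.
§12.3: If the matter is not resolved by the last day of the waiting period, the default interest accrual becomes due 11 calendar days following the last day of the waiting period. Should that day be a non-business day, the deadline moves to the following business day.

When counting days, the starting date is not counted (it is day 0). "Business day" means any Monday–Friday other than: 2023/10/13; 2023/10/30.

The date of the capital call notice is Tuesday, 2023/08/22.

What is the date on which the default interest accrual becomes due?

2023/11/14

The last day of the funding period: 2023/08/22 + 66 days = 2023/10/27.
Adding 7 calendar days to 2023/10/27 gives 2023/11/03, which is the last day of the waiting period.
The date on which the default interest accrual becomes due: 2023/11/03 + 11 days = 2023/11/14. 2023/11/14 is a Tuesday and is not a listed holiday, so no roll-forward applies.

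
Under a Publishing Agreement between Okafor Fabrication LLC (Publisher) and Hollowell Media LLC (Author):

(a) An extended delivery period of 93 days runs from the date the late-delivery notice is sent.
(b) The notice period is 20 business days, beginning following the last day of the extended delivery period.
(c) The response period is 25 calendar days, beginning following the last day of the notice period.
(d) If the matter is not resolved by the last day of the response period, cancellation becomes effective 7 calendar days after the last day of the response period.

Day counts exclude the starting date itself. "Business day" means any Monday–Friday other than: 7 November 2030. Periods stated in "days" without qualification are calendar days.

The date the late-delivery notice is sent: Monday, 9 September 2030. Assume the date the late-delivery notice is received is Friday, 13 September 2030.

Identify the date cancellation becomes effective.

The last day of the extended delivery period: 93 calendar days after 9 September 2030 is 11 December 2030.
From Wednesday, 11 December 2030, 20 business days (Dec 12, Dec 13, Dec 16, Dec 17, …, Jan 6, Jan 7, Jan 8, skipping weekends) brings us to Wednesday, 8 January 2031, which is the last day of the notice period.
Adding 25 calendar days to 8 January 2031 gives 2 February 2031, which is the last day of the response period.
Adding 7 calendar days to 2 February 2031 gives 9 February 2031, which is the date cancellation becomes effective.

9 February 2031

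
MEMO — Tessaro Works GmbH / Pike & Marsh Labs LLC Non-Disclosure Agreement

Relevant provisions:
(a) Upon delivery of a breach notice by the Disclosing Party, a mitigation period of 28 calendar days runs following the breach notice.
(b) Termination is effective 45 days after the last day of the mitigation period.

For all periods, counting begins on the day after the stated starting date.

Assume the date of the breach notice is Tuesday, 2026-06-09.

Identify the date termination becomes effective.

The last day of the mitigation period: 2026-06-09 + 28 days = 2026-07-07.
The date termination becomes effective: 2026-07-07 + 45 days = 2026-08-21.

2026-08-21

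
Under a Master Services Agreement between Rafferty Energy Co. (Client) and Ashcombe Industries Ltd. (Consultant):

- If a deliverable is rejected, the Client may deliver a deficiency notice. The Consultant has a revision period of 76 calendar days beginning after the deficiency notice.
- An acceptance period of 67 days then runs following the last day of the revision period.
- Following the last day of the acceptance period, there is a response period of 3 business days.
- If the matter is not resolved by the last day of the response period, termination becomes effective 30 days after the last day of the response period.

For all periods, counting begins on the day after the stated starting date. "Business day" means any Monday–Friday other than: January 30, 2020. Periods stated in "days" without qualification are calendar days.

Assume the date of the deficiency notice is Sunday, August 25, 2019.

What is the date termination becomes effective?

Adding 76 calendar days to August 25, 2019 gives November 9, 2019, which is the last day of the revision period.
Adding 67 calendar days to November 9, 2019 gives January 15, 2020, which is the last day of the acceptance period.
The last day of the response period: counting 3 business days from Wednesday, January 15, 2020 (Jan 16, Jan 17, Jan 20, skipping weekends) reaches Monday, January 20, 2020.
The date termination becomes effective: January 20, 2020 + 30 days = February 19, 2020.

February 19, 2020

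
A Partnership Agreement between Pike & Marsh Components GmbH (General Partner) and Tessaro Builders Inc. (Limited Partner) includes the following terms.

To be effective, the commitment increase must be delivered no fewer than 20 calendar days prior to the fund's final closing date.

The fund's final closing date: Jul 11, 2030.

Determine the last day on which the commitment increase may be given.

Jun 21, 2030

Jul 11, 2030 minus 20 days is Jun 21, 2030.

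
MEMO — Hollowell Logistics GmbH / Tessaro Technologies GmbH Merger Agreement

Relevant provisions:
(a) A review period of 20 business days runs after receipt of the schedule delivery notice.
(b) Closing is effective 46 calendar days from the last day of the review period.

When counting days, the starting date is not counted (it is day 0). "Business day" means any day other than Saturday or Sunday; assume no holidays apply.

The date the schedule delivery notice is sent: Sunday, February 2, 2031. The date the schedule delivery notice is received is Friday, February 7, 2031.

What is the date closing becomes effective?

April 22, 2031

The last day of the review period: 20 business days after Friday, February 7, 2031, skipping weekends — Feb 10, Feb 11, Feb 12, Feb 13, …, Mar 5, Mar 6, Mar 7 — lands on Friday, March 7, 2031.
The date closing becomes effective: March 7, 2031 + 46 days = April 22, 2031.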